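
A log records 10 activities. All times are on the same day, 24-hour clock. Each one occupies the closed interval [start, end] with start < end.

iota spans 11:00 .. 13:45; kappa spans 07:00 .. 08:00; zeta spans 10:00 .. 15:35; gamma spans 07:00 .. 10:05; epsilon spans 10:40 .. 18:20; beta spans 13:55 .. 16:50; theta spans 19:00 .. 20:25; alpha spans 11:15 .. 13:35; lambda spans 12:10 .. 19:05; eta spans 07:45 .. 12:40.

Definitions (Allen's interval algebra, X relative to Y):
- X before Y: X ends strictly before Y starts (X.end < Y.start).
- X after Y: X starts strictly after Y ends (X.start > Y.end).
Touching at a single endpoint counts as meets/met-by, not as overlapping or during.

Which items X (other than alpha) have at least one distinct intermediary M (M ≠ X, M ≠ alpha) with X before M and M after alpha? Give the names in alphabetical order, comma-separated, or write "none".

Target alpha = [11:15, 13:35].
Intermediaries M with M after alpha: beta, theta.
Via beta — items with X before beta: eta, gamma, iota, kappa.
Via theta — items with X before theta: beta, epsilon, eta, gamma, iota, kappa, zeta.
Union: beta, epsilon, eta, gamma, iota, kappa, zeta.

beta, epsilon, eta, gamma, iota, kappa, zeta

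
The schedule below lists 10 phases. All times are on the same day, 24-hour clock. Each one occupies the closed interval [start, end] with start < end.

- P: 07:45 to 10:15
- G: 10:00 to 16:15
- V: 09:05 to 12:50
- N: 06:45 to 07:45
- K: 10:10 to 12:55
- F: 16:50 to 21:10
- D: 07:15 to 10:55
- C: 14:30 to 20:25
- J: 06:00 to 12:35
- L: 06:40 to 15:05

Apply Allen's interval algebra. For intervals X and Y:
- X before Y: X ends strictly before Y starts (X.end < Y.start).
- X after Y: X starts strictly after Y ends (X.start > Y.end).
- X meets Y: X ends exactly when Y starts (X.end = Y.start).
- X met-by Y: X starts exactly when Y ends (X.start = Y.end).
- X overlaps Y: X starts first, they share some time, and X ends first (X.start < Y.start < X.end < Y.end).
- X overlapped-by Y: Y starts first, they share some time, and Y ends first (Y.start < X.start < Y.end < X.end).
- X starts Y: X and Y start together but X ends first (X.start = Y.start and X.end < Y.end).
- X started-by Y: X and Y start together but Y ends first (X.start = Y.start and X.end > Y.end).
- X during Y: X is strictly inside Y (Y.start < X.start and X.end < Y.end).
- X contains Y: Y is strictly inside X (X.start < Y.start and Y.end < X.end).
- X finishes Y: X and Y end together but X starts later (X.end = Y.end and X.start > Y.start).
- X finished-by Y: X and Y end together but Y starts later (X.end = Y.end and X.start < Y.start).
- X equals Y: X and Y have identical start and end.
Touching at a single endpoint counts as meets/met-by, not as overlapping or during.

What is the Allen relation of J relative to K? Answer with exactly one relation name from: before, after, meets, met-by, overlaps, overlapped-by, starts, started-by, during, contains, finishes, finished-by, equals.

overlaps

J = [06:00, 12:35]; K = [10:10, 12:55].
Compare endpoints: J.start < K.start, J.start < K.end, J.end > K.start, J.end < K.end.
That pattern is 'overlaps'.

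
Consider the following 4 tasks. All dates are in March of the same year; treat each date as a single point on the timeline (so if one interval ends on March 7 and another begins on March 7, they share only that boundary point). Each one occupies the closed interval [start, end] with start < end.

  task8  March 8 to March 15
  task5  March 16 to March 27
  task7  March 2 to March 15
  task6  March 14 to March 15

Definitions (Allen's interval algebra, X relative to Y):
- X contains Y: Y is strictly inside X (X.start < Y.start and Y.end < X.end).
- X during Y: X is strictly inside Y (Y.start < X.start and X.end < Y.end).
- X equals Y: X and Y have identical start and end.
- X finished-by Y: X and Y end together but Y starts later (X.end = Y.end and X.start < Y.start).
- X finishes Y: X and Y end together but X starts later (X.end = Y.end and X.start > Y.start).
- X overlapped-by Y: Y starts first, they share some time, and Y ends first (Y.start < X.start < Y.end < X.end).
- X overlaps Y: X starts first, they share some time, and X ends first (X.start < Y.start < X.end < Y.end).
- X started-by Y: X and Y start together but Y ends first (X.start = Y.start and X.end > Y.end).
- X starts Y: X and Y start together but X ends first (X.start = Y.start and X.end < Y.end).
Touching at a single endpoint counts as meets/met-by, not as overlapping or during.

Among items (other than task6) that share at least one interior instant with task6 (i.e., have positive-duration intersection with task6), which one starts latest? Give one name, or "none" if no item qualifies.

Target task6 = [March 14, March 15].
task5 [March 16, March 27] → after → excluded.
task7 [March 2, March 15] → finished-by → candidate.
task8 [March 8, March 15] → finished-by → candidate.
Among candidates, latest start is March 8 → task8.

task8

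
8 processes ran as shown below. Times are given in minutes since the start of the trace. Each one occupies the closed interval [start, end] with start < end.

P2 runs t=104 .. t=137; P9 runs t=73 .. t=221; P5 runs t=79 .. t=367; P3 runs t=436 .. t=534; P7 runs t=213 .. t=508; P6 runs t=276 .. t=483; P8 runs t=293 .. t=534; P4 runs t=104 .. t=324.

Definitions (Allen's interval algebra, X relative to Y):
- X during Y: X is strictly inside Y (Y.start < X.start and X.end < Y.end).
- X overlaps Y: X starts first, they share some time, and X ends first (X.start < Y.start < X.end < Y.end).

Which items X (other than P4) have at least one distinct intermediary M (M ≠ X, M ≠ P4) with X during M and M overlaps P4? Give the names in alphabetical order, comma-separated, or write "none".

Target P4 = [t=104, t=324].
Intermediaries M with M overlaps P4: P9.
Via P9 — items with X during P9: P2.
Union: P2.

P2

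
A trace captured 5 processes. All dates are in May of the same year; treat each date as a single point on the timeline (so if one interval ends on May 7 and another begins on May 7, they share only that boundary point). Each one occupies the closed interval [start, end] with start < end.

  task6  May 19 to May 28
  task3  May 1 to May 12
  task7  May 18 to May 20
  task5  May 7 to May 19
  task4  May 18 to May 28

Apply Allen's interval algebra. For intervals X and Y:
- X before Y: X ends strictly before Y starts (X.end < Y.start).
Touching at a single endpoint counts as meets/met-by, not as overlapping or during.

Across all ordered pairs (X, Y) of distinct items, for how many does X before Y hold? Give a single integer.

Checking all 20 ordered pairs for relation 'before'; matching pairs in alphabetical order:
(task3, task4): task3 before task4 ✓
(task3, task6): task3 before task6 ✓
(task3, task7): task3 before task7 ✓
Count: 3.

3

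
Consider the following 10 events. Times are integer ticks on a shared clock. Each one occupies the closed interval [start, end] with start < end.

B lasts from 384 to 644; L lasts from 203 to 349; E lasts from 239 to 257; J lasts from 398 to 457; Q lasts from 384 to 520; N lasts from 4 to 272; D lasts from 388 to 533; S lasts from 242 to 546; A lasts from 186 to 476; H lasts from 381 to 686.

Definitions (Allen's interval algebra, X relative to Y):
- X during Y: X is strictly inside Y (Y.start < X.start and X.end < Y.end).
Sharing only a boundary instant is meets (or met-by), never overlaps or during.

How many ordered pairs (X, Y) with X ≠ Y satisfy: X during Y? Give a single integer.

Checking all 90 ordered pairs for relation 'during'; matching pairs in alphabetical order:
(B, H): B during H ✓
(D, B): D during B ✓
(D, H): D during H ✓
(D, S): D during S ✓
(E, A): E during A ✓
(E, L): E during L ✓
(E, N): E during N ✓
(J, A): J during A ✓
(J, B): J during B ✓
(J, D): J during D ✓
(J, H): J during H ✓
(J, Q): J during Q ✓
(J, S): J during S ✓
(L, A): L during A ✓
(Q, H): Q during H ✓
(Q, S): Q during S ✓
Count: 16.

16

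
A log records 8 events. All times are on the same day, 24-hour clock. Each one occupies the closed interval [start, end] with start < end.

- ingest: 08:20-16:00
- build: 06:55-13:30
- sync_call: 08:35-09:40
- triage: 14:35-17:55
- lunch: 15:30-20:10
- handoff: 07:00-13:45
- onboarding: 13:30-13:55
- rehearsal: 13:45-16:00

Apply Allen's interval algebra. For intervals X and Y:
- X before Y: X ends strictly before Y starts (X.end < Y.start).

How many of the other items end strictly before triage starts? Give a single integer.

4

Target triage = [14:35, 17:55].
build [06:55, 13:30] → before → counts.
handoff [07:00, 13:45] → before → counts.
ingest [08:20, 16:00] → overlaps → no.
lunch [15:30, 20:10] → overlapped-by → no.
onboarding [13:30, 13:55] → before → counts.
rehearsal [13:45, 16:00] → overlaps → no.
sync_call [08:35, 09:40] → before → counts.
Total: 4.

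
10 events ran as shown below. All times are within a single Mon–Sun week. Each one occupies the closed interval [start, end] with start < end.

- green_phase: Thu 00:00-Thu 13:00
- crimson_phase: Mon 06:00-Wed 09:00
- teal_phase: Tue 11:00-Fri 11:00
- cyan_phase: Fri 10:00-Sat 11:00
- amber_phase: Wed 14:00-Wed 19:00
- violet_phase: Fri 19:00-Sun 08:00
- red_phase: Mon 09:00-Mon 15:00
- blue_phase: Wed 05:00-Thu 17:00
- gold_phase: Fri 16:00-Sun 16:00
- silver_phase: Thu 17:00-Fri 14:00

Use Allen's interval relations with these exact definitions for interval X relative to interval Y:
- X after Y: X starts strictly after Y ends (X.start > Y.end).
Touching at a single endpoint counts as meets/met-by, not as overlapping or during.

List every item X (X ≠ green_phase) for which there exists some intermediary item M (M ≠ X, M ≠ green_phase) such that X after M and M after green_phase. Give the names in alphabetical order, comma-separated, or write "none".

gold_phase, violet_phase

Target green_phase = [Thu 00:00, Thu 13:00].
Intermediaries M with M after green_phase: cyan_phase, gold_phase, silver_phase, violet_phase.
Via cyan_phase — items with X after cyan_phase: none.
Via gold_phase — items with X after gold_phase: none.
Via silver_phase — items with X after silver_phase: gold_phase, violet_phase.
Via violet_phase — items with X after violet_phase: none.
Union: gold_phase, violet_phase.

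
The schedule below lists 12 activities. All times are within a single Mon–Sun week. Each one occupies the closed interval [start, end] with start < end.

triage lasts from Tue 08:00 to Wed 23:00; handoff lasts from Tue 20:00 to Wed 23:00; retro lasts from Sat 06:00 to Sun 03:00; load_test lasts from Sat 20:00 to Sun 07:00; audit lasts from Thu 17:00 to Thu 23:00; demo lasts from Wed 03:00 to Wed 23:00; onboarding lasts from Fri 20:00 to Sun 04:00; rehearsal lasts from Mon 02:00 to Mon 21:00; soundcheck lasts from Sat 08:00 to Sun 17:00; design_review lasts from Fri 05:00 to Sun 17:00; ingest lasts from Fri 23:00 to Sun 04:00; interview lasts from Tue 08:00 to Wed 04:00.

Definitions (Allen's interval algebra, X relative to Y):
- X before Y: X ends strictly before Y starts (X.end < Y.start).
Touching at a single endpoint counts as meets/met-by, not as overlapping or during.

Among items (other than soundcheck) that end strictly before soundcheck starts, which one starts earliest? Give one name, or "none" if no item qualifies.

rehearsal

Target soundcheck = [Sat 08:00, Sun 17:00].
audit [Thu 17:00, Thu 23:00] → before → candidate.
demo [Wed 03:00, Wed 23:00] → before → candidate.
design_review [Fri 05:00, Sun 17:00] → finished-by → excluded.
handoff [Tue 20:00, Wed 23:00] → before → candidate.
ingest [Fri 23:00, Sun 04:00] → overlaps → excluded.
interview [Tue 08:00, Wed 04:00] → before → candidate.
load_test [Sat 20:00, Sun 07:00] → during → excluded.
onboarding [Fri 20:00, Sun 04:00] → overlaps → excluded.
rehearsal [Mon 02:00, Mon 21:00] → before → candidate.
retro [Sat 06:00, Sun 03:00] → overlaps → excluded.
triage [Tue 08:00, Wed 23:00] → before → candidate.
Among candidates, earliest start is Mon 02:00 → rehearsal.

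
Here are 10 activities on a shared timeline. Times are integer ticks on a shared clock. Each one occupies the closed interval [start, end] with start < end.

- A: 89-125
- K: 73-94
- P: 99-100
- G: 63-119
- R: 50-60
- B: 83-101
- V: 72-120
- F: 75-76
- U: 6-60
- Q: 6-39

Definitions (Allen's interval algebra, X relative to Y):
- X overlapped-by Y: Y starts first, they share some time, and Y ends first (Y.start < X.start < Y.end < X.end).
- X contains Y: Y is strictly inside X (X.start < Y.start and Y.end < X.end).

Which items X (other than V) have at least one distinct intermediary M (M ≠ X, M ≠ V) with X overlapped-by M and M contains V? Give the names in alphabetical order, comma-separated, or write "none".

Target V = [72, 120].
Intermediaries M with M contains V: none.
Union: none.

none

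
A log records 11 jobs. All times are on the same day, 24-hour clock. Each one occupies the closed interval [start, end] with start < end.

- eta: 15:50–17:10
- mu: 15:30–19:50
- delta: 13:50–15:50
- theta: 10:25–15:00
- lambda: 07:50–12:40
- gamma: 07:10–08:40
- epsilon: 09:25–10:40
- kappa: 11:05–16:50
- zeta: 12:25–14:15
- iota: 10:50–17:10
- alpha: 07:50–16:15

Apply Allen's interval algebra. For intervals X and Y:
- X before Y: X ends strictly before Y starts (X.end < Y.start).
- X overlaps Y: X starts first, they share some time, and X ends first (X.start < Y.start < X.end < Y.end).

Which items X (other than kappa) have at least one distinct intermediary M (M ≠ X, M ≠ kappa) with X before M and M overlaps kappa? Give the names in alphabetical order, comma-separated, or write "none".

gamma

Target kappa = [11:05, 16:50].
Intermediaries M with M overlaps kappa: alpha, lambda, theta.
Via alpha — items with X before alpha: none.
Via lambda — items with X before lambda: none.
Via theta — items with X before theta: gamma.
Union: gamma.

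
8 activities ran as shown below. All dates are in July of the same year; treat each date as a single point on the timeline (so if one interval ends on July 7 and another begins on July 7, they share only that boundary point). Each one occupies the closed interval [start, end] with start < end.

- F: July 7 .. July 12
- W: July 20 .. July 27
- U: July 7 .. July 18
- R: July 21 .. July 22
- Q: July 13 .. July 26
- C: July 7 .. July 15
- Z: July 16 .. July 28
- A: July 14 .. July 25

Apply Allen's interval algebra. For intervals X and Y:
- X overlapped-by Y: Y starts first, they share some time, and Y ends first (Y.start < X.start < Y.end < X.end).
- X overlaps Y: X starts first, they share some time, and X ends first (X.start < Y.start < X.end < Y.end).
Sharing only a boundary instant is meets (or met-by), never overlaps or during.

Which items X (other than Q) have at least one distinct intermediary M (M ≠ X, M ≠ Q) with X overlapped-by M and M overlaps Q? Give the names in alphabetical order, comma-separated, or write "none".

Target Q = [July 13, July 26].
Intermediaries M with M overlaps Q: C, U.
Via C — items with X overlapped-by C: A.
Via U — items with X overlapped-by U: A, Z.
Union: A, Z.

A, Z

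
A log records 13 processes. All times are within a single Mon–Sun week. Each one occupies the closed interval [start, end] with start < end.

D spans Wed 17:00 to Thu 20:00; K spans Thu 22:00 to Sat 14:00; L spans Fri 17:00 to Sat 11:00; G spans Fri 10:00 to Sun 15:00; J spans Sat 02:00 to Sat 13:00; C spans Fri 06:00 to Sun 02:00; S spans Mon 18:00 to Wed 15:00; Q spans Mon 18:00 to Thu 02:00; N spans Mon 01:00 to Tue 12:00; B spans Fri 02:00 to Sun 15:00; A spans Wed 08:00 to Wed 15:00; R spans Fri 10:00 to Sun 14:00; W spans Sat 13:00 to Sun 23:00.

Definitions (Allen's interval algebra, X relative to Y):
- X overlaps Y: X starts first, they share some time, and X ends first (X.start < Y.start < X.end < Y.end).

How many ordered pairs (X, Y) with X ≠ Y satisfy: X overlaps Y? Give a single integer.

15

Checking all 156 ordered pairs for relation 'overlaps'; matching pairs in alphabetical order:
(B, W): B overlaps W ✓
(C, G): C overlaps G ✓
(C, R): C overlaps R ✓
(C, W): C overlaps W ✓
(G, W): G overlaps W ✓
(K, B): K overlaps B ✓
(K, C): K overlaps C ✓
(K, G): K overlaps G ✓
(K, R): K overlaps R ✓
(K, W): K overlaps W ✓
(L, J): L overlaps J ✓
(N, Q): N overlaps Q ✓
(N, S): N overlaps S ✓
(Q, D): Q overlaps D ✓
(R, W): R overlaps W ✓
Count: 15.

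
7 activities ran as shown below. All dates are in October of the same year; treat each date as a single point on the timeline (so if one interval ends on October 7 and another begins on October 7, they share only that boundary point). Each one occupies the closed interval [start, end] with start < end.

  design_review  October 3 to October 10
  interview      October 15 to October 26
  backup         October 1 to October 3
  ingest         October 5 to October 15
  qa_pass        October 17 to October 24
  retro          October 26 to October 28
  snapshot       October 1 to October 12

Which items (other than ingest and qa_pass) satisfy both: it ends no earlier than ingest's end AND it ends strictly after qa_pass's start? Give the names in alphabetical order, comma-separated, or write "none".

interview, retro

Conditions: its end is no earlier than ingest's end (X.end >= October 15) AND its end is strictly after qa_pass's start (X.end > October 17).
backup: end October 3 >= October 15? ✗; end October 3 > October 17? ✗ → no.
design_review: end October 10 >= October 15? ✗; end October 10 > October 17? ✗ → no.
interview: end October 26 >= October 15? ✓; end October 26 > October 17? ✓ → yes.
retro: end October 28 >= October 15? ✓; end October 28 > October 17? ✓ → yes.
snapshot: end October 12 >= October 15? ✗; end October 12 > October 17? ✗ → no.
Result: interview, retro.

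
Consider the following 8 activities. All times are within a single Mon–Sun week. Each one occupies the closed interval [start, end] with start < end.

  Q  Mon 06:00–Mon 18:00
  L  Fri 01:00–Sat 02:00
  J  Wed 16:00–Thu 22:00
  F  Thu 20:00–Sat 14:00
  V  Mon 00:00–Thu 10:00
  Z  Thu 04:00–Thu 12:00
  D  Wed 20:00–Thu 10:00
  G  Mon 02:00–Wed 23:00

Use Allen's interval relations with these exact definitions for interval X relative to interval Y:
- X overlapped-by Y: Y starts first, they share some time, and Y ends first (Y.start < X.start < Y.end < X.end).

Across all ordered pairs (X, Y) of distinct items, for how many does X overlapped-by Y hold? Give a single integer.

Checking all 56 ordered pairs for relation 'overlapped-by'; matching pairs in alphabetical order:
(D, G): D overlapped-by G ✓
(F, J): F overlapped-by J ✓
(J, G): J overlapped-by G ✓
(J, V): J overlapped-by V ✓
(Z, D): Z overlapped-by D ✓
(Z, V): Z overlapped-by V ✓
Count: 6.

6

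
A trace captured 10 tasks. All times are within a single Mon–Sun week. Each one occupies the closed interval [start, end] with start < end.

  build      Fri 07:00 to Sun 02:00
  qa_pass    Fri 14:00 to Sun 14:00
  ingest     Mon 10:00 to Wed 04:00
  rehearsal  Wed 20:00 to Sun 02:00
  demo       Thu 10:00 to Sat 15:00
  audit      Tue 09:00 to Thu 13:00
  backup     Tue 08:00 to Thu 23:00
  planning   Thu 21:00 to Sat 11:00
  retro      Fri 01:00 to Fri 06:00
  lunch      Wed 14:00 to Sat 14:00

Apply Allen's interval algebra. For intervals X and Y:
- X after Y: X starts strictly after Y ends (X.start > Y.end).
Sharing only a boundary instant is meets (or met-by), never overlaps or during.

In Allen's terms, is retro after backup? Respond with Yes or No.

Yes

retro = [Fri 01:00, Fri 06:00], backup = [Tue 08:00, Thu 23:00].
Actual relation of retro to backup: after.
Asked whether 'after' holds → Yes.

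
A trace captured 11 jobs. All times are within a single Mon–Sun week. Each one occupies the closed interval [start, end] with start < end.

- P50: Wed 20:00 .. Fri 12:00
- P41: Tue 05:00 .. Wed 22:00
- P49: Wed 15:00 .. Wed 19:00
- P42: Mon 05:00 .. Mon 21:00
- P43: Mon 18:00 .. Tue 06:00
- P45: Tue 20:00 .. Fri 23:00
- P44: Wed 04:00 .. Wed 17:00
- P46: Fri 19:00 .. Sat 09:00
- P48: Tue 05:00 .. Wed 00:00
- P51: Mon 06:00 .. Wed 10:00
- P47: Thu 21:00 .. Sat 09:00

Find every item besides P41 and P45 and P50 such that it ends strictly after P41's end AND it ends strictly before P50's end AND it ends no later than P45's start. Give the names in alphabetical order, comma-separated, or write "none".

none

Conditions: its end is strictly after P41's end (X.end > Wed 22:00) AND its end is strictly before P50's end (X.end < Fri 12:00) AND its end is no later than P45's start (X.end <= Tue 20:00).
P42: end Mon 21:00 > Wed 22:00? ✗; end Mon 21:00 < Fri 12:00? ✓; end Mon 21:00 <= Tue 20:00? ✓ → no.
P43: end Tue 06:00 > Wed 22:00? ✗; end Tue 06:00 < Fri 12:00? ✓; end Tue 06:00 <= Tue 20:00? ✓ → no.
P44: end Wed 17:00 > Wed 22:00? ✗; end Wed 17:00 < Fri 12:00? ✓; end Wed 17:00 <= Tue 20:00? ✗ → no.
P46: end Sat 09:00 > Wed 22:00? ✓; end Sat 09:00 < Fri 12:00? ✗; end Sat 09:00 <= Tue 20:00? ✗ → no.
P47: end Sat 09:00 > Wed 22:00? ✓; end Sat 09:00 < Fri 12:00? ✗; end Sat 09:00 <= Tue 20:00? ✗ → no.
P48: end Wed 00:00 > Wed 22:00? ✗; end Wed 00:00 < Fri 12:00? ✓; end Wed 00:00 <= Tue 20:00? ✗ → no.
P49: end Wed 19:00 > Wed 22:00? ✗; end Wed 19:00 < Fri 12:00? ✓; end Wed 19:00 <= Tue 20:00? ✗ → no.
P51: end Wed 10:00 > Wed 22:00? ✗; end Wed 10:00 < Fri 12:00? ✓; end Wed 10:00 <= Tue 20:00? ✗ → no.
Result: none.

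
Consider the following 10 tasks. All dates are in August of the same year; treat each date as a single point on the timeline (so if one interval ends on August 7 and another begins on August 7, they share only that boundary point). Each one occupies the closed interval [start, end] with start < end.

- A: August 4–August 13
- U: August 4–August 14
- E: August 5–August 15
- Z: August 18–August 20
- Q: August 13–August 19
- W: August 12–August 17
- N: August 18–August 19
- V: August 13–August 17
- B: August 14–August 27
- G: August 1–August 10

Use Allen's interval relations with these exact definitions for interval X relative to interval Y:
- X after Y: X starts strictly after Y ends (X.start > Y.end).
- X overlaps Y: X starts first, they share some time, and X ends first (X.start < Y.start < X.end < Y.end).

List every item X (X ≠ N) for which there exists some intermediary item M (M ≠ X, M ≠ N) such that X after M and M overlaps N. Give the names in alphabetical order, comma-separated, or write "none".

Target N = [August 18, August 19].
Intermediaries M with M overlaps N: none.
Union: none.

none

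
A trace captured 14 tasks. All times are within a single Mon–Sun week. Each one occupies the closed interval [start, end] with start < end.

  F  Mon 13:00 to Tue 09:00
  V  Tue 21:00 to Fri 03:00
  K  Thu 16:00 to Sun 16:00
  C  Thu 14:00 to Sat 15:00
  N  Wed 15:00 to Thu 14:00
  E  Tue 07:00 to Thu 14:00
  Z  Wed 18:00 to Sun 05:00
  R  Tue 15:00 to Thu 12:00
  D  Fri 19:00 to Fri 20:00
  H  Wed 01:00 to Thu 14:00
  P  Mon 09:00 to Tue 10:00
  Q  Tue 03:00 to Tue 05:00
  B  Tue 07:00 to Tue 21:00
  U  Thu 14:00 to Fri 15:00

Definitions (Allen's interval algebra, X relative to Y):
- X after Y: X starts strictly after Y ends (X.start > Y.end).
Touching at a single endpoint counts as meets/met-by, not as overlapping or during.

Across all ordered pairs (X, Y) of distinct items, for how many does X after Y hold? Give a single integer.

Checking all 182 ordered pairs for relation 'after'; matching pairs in alphabetical order:
(B, Q): B after Q ✓
(C, B): C after B ✓
(C, F): C after F ✓
(C, P): C after P ✓
(C, Q): C after Q ✓
(C, R): C after R ✓
(D, B): D after B ✓
(D, E): D after E ✓
(D, F): D after F ✓
(D, H): D after H ✓
(D, N): D after N ✓
(D, P): D after P ✓
(D, Q): D after Q ✓
(D, R): D after R ✓
(D, U): D after U ✓
(D, V): D after V ✓
(E, Q): E after Q ✓
(H, B): H after B ✓
(H, F): H after F ✓
(H, P): H after P ✓
(H, Q): H after Q ✓
(K, B): K after B ✓
(K, E): K after E ✓
(K, F): K after F ✓
... plus 24 further pairs not listed.
Count: 48.

48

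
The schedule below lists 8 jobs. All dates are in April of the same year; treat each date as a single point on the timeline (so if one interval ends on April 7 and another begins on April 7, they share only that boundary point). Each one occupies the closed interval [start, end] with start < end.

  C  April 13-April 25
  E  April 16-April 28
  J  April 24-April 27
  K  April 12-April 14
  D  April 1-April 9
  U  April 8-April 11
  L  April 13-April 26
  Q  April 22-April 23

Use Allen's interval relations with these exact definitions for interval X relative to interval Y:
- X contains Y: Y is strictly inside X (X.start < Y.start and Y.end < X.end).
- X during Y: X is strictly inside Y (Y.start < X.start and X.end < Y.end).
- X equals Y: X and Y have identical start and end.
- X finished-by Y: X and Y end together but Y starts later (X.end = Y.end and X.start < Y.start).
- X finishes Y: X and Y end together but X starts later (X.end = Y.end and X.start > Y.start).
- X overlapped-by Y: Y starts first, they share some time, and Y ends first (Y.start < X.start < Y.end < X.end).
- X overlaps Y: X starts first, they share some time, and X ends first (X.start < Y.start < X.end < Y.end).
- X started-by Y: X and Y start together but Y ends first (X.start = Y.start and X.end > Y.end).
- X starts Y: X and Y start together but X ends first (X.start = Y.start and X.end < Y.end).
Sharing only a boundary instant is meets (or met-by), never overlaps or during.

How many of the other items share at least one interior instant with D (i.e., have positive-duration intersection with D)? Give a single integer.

Target D = [April 1, April 9].
C [April 13, April 25] → after → no.
E [April 16, April 28] → after → no.
J [April 24, April 27] → after → no.
K [April 12, April 14] → after → no.
L [April 13, April 26] → after → no.
Q [April 22, April 23] → after → no.
U [April 8, April 11] → overlapped-by → counts.
Total: 1.

1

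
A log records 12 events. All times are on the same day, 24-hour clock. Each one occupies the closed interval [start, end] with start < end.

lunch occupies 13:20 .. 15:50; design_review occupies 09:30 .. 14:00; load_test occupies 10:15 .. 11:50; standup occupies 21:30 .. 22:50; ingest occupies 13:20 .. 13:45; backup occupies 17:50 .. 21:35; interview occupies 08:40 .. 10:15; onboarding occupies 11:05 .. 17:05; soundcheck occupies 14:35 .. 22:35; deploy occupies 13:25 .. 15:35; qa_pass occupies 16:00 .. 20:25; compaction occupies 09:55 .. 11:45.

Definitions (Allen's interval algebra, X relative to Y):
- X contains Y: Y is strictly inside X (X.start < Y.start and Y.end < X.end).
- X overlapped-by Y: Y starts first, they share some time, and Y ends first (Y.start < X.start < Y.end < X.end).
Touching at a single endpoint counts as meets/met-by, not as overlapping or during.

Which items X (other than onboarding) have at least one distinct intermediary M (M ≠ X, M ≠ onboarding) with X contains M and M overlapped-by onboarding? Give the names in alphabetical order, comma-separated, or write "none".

soundcheck

Target onboarding = [11:05, 17:05].
Intermediaries M with M overlapped-by onboarding: qa_pass, soundcheck.
Via qa_pass — items with X contains qa_pass: soundcheck.
Via soundcheck — items with X contains soundcheck: none.
Union: soundcheck.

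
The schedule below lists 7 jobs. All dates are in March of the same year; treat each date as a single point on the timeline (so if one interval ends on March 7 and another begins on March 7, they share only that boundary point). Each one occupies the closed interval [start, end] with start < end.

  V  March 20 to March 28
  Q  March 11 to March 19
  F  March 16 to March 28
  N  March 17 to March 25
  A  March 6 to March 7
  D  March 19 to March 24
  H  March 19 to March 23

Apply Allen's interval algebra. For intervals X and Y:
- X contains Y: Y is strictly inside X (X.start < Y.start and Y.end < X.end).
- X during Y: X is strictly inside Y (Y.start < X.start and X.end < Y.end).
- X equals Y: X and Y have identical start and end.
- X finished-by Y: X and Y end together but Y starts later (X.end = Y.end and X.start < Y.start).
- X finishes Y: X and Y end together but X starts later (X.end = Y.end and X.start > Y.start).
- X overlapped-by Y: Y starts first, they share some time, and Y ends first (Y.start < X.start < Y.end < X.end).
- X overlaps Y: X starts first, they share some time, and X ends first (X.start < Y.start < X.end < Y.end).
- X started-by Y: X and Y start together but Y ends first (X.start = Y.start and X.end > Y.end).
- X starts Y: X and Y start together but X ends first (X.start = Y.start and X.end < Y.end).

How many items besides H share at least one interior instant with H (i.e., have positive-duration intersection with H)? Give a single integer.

4

Target H = [March 19, March 23].
A [March 6, March 7] → before → no.
D [March 19, March 24] → started-by → counts.
F [March 16, March 28] → contains → counts.
N [March 17, March 25] → contains → counts.
Q [March 11, March 19] → meets → no.
V [March 20, March 28] → overlapped-by → counts.
Total: 4.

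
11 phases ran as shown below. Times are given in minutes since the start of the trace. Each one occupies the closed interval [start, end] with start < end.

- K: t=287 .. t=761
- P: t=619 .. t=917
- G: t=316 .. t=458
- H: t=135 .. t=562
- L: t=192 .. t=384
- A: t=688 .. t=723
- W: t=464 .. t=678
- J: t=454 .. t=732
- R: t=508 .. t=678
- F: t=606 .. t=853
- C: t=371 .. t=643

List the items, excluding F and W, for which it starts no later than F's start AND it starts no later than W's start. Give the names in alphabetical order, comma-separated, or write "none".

Conditions: its start is no later than F's start (X.start <= t=606) AND its start is no later than W's start (X.start <= t=464).
A: start t=688 <= t=606? ✗; start t=688 <= t=464? ✗ → no.
C: start t=371 <= t=606? ✓; start t=371 <= t=464? ✓ → yes.
G: start t=316 <= t=606? ✓; start t=316 <= t=464? ✓ → yes.
H: start t=135 <= t=606? ✓; start t=135 <= t=464? ✓ → yes.
J: start t=454 <= t=606? ✓; start t=454 <= t=464? ✓ → yes.
K: start t=287 <= t=606? ✓; start t=287 <= t=464? ✓ → yes.
L: start t=192 <= t=606? ✓; start t=192 <= t=464? ✓ → yes.
P: start t=619 <= t=606? ✗; start t=619 <= t=464? ✗ → no.
R: start t=508 <= t=606? ✓; start t=508 <= t=464? ✗ → no.
Result: C, G, H, J, K, L.

C, G, H, J, K, L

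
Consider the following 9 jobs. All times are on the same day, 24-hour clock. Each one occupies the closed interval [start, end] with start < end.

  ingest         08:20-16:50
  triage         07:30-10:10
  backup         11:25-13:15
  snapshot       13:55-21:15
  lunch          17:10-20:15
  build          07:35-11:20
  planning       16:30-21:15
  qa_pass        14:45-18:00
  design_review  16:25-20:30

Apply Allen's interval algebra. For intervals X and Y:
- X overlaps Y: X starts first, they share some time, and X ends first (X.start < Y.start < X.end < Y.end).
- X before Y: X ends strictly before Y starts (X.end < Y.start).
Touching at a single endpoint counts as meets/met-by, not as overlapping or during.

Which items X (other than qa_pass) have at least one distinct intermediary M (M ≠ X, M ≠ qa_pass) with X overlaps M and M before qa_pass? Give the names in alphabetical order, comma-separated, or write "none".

Target qa_pass = [14:45, 18:00].
Intermediaries M with M before qa_pass: backup, build, triage.
Via backup — items with X overlaps backup: none.
Via build — items with X overlaps build: triage.
Via triage — items with X overlaps triage: none.
Union: triage.

triage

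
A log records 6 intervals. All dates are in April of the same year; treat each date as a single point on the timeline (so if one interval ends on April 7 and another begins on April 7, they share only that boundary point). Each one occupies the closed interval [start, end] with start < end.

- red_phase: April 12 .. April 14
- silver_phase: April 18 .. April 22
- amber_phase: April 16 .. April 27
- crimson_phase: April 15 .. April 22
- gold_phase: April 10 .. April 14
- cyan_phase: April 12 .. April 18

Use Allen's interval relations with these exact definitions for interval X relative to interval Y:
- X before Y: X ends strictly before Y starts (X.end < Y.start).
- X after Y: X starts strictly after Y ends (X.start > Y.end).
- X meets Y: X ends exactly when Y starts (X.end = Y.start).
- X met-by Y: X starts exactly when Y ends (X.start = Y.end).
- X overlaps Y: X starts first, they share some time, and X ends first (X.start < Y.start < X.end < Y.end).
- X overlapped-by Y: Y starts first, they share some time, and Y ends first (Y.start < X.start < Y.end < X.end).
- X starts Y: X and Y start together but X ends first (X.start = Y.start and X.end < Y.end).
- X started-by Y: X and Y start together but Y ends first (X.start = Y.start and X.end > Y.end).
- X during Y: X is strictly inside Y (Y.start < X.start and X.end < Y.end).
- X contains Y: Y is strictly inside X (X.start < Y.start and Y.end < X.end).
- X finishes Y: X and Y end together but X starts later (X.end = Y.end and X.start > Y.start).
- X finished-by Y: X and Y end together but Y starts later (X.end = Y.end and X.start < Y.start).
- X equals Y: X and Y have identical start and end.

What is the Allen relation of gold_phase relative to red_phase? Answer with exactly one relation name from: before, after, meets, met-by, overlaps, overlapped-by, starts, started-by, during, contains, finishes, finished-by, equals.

finished-by

gold_phase = [April 10, April 14]; red_phase = [April 12, April 14].
Compare endpoints: gold_phase.start < red_phase.start, gold_phase.start < red_phase.end, gold_phase.end > red_phase.start, gold_phase.end = red_phase.end.
That pattern is 'finished-by'.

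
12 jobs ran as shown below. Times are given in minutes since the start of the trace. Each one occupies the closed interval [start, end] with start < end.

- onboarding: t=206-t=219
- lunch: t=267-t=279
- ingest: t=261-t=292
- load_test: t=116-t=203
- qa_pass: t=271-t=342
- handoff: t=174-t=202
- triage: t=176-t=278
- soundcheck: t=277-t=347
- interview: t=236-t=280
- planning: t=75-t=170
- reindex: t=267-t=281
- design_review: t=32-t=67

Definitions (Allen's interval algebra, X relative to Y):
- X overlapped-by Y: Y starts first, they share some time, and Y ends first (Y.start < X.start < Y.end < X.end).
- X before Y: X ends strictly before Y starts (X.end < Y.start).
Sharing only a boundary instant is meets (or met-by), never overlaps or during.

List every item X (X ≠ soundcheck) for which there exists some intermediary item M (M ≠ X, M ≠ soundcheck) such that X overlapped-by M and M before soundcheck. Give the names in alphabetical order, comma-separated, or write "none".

Target soundcheck = [t=277, t=347].
Intermediaries M with M before soundcheck: design_review, handoff, load_test, onboarding, planning.
Via design_review — items with X overlapped-by design_review: none.
Via handoff — items with X overlapped-by handoff: triage.
Via load_test — items with X overlapped-by load_test: triage.
Via onboarding — items with X overlapped-by onboarding: none.
Via planning — items with X overlapped-by planning: load_test.
Union: load_test, triage.

load_test, triage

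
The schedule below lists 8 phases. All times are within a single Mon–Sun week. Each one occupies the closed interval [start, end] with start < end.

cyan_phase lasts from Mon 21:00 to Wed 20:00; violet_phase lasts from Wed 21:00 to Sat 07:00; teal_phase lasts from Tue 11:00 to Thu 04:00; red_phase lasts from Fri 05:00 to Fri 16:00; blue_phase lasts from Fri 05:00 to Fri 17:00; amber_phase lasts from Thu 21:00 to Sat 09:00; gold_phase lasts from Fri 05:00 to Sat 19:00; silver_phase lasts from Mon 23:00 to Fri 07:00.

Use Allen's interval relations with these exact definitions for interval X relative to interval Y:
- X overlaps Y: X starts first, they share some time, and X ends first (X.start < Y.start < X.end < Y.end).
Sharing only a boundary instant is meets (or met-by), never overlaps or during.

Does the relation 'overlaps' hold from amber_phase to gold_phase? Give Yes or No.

Yes

amber_phase = [Thu 21:00, Sat 09:00], gold_phase = [Fri 05:00, Sat 19:00].
Actual relation of amber_phase to gold_phase: overlaps.
Asked whether 'overlaps' holds → Yes.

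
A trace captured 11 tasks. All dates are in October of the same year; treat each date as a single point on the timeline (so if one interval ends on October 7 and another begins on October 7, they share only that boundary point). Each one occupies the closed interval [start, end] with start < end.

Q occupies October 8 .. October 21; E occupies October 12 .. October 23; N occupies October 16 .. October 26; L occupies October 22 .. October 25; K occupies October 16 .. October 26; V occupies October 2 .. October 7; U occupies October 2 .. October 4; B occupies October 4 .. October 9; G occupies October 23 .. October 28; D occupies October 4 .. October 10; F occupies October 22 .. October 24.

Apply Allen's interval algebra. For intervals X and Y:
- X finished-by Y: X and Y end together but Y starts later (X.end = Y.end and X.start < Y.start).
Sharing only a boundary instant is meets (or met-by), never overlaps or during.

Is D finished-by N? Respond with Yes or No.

No

D = [October 4, October 10], N = [October 16, October 26].
Actual relation of D to N: before.
Asked whether 'finished-by' holds → No.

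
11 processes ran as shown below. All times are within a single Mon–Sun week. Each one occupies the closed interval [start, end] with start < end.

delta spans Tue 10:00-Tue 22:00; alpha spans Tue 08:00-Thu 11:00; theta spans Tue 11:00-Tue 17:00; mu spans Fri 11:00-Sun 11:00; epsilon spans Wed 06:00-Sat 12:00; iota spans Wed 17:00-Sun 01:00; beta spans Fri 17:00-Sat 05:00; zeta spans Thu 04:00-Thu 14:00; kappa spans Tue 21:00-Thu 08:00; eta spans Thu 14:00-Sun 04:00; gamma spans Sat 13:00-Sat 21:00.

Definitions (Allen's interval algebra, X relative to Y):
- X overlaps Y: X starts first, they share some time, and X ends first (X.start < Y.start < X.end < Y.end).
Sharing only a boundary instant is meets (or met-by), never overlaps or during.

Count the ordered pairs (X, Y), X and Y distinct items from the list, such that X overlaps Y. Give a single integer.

13

Checking all 110 ordered pairs for relation 'overlaps'; matching pairs in alphabetical order:
(alpha, epsilon): alpha overlaps epsilon ✓
(alpha, iota): alpha overlaps iota ✓
(alpha, zeta): alpha overlaps zeta ✓
(delta, kappa): delta overlaps kappa ✓
(epsilon, eta): epsilon overlaps eta ✓
(epsilon, iota): epsilon overlaps iota ✓
(epsilon, mu): epsilon overlaps mu ✓
(eta, mu): eta overlaps mu ✓
(iota, eta): iota overlaps eta ✓
(iota, mu): iota overlaps mu ✓
(kappa, epsilon): kappa overlaps epsilon ✓
(kappa, iota): kappa overlaps iota ✓
(kappa, zeta): kappa overlaps zeta ✓
Count: 13.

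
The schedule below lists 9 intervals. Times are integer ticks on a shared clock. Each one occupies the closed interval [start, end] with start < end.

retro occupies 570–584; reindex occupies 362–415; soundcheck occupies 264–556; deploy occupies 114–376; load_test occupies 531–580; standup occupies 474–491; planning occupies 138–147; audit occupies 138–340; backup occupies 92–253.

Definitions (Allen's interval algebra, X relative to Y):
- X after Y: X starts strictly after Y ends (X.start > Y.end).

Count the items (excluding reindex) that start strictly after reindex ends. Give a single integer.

Target reindex = [362, 415].
audit [138, 340] → before → no.
backup [92, 253] → before → no.
deploy [114, 376] → overlaps → no.
load_test [531, 580] → after → counts.
planning [138, 147] → before → no.
retro [570, 584] → after → counts.
soundcheck [264, 556] → contains → no.
standup [474, 491] → after → counts.
Total: 3.

3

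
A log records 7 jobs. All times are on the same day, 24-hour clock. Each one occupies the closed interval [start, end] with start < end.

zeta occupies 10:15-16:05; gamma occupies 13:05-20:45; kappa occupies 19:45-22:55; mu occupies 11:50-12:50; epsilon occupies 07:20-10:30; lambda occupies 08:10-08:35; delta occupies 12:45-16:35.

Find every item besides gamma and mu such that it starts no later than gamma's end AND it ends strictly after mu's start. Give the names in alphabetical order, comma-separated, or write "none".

Conditions: its start is no later than gamma's end (X.start <= 20:45) AND its end is strictly after mu's start (X.end > 11:50).
delta: start 12:45 <= 20:45? ✓; end 16:35 > 11:50? ✓ → yes.
epsilon: start 07:20 <= 20:45? ✓; end 10:30 > 11:50? ✗ → no.
kappa: start 19:45 <= 20:45? ✓; end 22:55 > 11:50? ✓ → yes.
lambda: start 08:10 <= 20:45? ✓; end 08:35 > 11:50? ✗ → no.
zeta: start 10:15 <= 20:45? ✓; end 16:05 > 11:50? ✓ → yes.
Result: delta, kappa, zeta.

delta, kappa, zeta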